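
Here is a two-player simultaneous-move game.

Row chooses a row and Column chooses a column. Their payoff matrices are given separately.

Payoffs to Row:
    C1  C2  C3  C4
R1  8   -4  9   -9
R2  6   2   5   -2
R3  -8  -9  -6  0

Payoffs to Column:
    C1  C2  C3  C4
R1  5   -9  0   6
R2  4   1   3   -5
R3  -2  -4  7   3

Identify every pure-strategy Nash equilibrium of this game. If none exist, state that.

Row against C1: payoffs 8, 6, -8 → best response R1.
Row against C2: payoffs -4, 2, -9 → best response R2.
Row against C3: payoffs 9, 5, -6 → best response R1.
Row against C4: payoffs -9, -2, 0 → best response R3.
Column against R1: payoffs 5, -9, 0, 6 → best response C4.
Column against R2: payoffs 4, 1, 3, -5 → best response C1.
Column against R3: payoffs -2, -4, 7, 3 → best response C3.
No profile is a mutual best response for all players.

none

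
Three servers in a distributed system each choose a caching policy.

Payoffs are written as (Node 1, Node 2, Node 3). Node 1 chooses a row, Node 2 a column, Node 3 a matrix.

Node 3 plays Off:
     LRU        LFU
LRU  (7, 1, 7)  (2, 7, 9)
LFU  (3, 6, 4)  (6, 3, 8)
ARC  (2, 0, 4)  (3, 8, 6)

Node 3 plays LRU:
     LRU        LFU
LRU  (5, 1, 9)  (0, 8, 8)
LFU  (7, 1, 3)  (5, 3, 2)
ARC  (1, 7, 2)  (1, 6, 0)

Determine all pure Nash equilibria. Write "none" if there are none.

There is no pure-strategy Nash equilibrium.

(LRU, LRU, Off): Node 2 can switch to LFU (1 → 7). Not NE.
(LRU, LRU, LRU): Node 1 can switch to LFU (5 → 7). Not NE.
(LRU, LFU, Off): Node 1 can switch to LFU (2 → 6). Not NE.
(LRU, LFU, LRU): Node 1 can switch to LFU (0 → 5). Not NE.
(LFU, LRU, Off): Node 1 can switch to LRU (3 → 7). Not NE.
(LFU, LRU, LRU): Node 2 can switch to LFU (1 → 3). Not NE.
(The remaining 6 profiles each have a profitable deviation by the same check.)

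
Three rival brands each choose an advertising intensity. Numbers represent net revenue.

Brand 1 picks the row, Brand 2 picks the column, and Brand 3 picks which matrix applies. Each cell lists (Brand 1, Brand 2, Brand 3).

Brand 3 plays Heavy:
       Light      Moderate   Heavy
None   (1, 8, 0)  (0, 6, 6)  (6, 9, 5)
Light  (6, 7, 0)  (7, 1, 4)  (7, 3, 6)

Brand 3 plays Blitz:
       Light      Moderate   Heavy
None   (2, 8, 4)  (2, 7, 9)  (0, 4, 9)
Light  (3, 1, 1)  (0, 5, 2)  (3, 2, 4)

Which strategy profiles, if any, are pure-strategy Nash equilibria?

No pure-strategy Nash equilibrium.

Check each profile: it is a Nash equilibrium iff no player can strictly gain by switching unilaterally.
(None, Light, Heavy): Brand 1 can switch to Light (1 → 6). Not NE.
(None, Light, Blitz): Brand 1 can switch to Light (2 → 3). Not NE.
(None, Moderate, Heavy): Brand 1 can switch to Light (0 → 7). Not NE.
(None, Moderate, Blitz): Brand 2 can switch to Light (7 → 8). Not NE.
(None, Heavy, Heavy): Brand 1 can switch to Light (6 → 7). Not NE.
(None, Heavy, Blitz): Brand 1 can switch to Light (0 → 3). Not NE.
(The remaining 6 profiles each have a profitable deviation by the same check.)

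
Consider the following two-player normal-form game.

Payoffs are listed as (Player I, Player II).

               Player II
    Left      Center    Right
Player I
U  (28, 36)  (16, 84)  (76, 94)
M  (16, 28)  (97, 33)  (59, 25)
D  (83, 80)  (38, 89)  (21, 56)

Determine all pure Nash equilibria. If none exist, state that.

For each player, find the best response to each opponent profile; mutual best responses are the pure NE.
Player I against Left: payoffs 28, 16, 83 → best response D.
Player I against Center: payoffs 16, 97, 38 → best response M.
Player I against Right: payoffs 76, 59, 21 → best response U.
Player II against U: payoffs 36, 84, 94 → best response Right.
Player II against M: payoffs 28, 33, 25 → best response Center.
Player II against D: payoffs 80, 89, 56 → best response Center.
Mutual best responses: (U, Right); (M, Center).

Pure-strategy Nash equilibria: (U, Right) and (M, Center)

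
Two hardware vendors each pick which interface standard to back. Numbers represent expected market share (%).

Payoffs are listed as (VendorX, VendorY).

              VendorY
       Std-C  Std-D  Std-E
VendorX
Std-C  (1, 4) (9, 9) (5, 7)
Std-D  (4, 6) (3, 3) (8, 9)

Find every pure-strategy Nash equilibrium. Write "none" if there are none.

(Std-C, Std-C): VendorX can switch to Std-D (1 → 4). Not NE.
(Std-C, Std-D): VendorX gets 9, best alternative 3; VendorY gets 9, best alternative 7. No profitable deviation — NE.
(Std-C, Std-E): VendorX can switch to Std-D (5 → 8). Not NE.
(Std-D, Std-C): VendorY can switch to Std-E (6 → 9). Not NE.
(Std-D, Std-D): VendorX can switch to Std-C (3 → 9). Not NE.
(Std-D, Std-E): VendorX gets 8, best alternative 5; VendorY gets 9, best alternative 6. No profitable deviation — NE.

(Std-C, Std-D); (Std-D, Std-E)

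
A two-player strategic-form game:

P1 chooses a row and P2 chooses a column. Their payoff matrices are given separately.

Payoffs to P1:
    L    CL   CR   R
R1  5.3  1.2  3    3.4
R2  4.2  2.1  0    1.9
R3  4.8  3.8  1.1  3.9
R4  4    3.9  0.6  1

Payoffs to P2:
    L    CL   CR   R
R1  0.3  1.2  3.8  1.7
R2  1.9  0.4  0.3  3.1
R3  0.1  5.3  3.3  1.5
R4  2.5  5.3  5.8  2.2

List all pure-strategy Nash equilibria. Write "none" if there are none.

P1 against L: payoffs 5.3, 4.2, 4.8, 4 → best response R1.
P1 against CL: payoffs 1.2, 2.1, 3.8, 3.9 → best response R4.
P1 against CR: payoffs 3, 0, 1.1, 0.6 → best response R1.
P1 against R: payoffs 3.4, 1.9, 3.9, 1 → best response R3.
P2 against R1: payoffs 0.3, 1.2, 3.8, 1.7 → best response CR.
P2 against R2: payoffs 1.9, 0.4, 0.3, 3.1 → best response R.
P2 against R3: payoffs 0.1, 5.3, 3.3, 1.5 → best response CL.
P2 against R4: payoffs 2.5, 5.3, 5.8, 2.2 → best response CR.
Mutual best responses: (R1, CR).

Pure NE: (R1, CR)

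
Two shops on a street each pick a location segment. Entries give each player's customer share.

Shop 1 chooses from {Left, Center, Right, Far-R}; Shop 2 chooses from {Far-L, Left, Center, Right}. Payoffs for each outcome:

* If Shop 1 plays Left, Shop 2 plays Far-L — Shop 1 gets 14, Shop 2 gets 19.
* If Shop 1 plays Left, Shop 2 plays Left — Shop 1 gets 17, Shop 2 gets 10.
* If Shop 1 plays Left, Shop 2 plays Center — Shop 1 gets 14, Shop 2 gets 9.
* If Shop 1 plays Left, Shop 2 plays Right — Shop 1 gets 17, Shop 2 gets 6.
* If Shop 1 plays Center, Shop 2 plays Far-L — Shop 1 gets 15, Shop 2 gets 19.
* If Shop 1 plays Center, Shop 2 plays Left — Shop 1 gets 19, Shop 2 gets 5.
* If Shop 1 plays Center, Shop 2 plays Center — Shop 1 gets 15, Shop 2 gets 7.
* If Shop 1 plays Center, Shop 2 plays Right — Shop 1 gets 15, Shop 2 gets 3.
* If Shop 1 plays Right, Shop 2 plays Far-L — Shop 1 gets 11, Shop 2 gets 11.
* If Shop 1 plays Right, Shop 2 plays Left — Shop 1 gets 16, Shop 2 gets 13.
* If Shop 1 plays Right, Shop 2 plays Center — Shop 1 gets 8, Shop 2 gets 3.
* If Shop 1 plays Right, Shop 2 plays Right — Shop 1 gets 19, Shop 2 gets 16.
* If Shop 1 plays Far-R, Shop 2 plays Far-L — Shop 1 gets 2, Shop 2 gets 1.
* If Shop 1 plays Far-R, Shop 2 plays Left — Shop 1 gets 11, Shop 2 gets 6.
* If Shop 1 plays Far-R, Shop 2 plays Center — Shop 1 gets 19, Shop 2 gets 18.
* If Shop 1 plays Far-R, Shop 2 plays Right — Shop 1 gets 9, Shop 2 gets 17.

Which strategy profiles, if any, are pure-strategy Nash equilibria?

The pure Nash equilibria are (Center, Far-L); (Right, Right); (Far-R, Center).

(Left, Far-L): Shop 1 can switch to Center (14 → 15). Not NE.
(Left, Left): Shop 1 can switch to Center (17 → 19). Not NE.
(Left, Center): Shop 1 can switch to Center (14 → 15). Not NE.
(Left, Right): Shop 1 can switch to Right (17 → 19). Not NE.
(Center, Far-L): Shop 1 gets 15, best alternative 14; Shop 2 gets 19, best alternative 7. No profitable deviation — NE.
(Center, Left): Shop 2 can switch to Far-L (5 → 19). Not NE.
(Center, Center): Shop 1 can switch to Far-R (15 → 19). Not NE.
(Center, Right): Shop 1 can switch to Left (15 → 17). Not NE.
(Right, Far-L): Shop 1 can switch to Left (11 → 14). Not NE.
(Right, Right): Shop 1 gets 19, best alternative 17; Shop 2 gets 16, best alternative 13. No profitable deviation — NE.
(Far-R, Center): Shop 1 gets 19, best alternative 15; Shop 2 gets 18, best alternative 17. No profitable deviation — NE.
(The remaining 5 profiles each have a profitable deviation by the same check.)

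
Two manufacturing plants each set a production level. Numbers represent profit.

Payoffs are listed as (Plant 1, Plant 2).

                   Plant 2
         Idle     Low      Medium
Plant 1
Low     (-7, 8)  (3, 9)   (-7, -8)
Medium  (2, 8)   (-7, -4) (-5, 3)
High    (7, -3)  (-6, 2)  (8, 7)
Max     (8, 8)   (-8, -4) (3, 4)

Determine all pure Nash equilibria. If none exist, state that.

(Low, Idle): Plant 1 can switch to Medium (-7 → 2). Not NE.
(Low, Low): Plant 1 gets 3, best alternative -6; Plant 2 gets 9, best alternative 8. No profitable deviation — NE.
(Low, Medium): Plant 1 can switch to Medium (-7 → -5). Not NE.
(Medium, Idle): Plant 1 can switch to High (2 → 7). Not NE.
(Medium, Low): Plant 1 can switch to Low (-7 → 3). Not NE.
(Medium, Medium): Plant 1 can switch to High (-5 → 8). Not NE.
(High, Idle): Plant 1 can switch to Max (7 → 8). Not NE.
(High, Medium): Plant 1 gets 8, best alternative 3; Plant 2 gets 7, best alternative 2. No profitable deviation — NE.
(Max, Idle): Plant 1 gets 8, best alternative 7; Plant 2 gets 8, best alternative 4. No profitable deviation — NE.
(The remaining 3 profiles each have a profitable deviation by the same check.)

The pure Nash equilibria are (Low, Low) and (High, Medium) and (Max, Idle).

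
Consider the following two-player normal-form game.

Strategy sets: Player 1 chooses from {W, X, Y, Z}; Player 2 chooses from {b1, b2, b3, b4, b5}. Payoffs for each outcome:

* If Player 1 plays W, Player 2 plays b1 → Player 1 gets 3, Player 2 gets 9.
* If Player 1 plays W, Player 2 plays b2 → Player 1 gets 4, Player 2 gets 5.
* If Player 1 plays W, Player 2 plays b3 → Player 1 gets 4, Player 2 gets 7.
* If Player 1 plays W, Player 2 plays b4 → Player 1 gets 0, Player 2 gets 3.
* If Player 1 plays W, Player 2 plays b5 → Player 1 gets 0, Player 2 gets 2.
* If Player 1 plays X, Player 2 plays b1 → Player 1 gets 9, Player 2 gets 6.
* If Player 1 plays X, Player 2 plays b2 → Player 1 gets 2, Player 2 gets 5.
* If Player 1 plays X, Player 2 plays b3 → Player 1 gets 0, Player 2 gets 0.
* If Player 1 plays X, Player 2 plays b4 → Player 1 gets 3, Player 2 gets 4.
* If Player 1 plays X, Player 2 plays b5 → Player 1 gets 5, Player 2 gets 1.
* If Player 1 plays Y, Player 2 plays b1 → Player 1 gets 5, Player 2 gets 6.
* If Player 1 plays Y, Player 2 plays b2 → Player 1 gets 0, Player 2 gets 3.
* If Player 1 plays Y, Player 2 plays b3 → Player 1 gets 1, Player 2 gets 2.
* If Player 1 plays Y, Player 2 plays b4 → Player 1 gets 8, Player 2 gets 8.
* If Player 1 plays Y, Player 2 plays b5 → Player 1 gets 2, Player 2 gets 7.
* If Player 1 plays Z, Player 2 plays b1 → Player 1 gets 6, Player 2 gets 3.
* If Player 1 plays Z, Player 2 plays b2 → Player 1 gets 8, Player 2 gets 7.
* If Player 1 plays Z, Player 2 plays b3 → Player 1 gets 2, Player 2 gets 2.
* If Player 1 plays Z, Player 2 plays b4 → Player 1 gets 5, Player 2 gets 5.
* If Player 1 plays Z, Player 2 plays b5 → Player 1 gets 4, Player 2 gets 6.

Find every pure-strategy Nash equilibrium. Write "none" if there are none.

Player 1 against b1: payoffs 3, 9, 5, 6 → best response X.
Player 1 against b2: payoffs 4, 2, 0, 8 → best response Z.
Player 1 against b3: payoffs 4, 0, 1, 2 → best response W.
Player 1 against b4: payoffs 0, 3, 8, 5 → best response Y.
Player 1 against b5: payoffs 0, 5, 2, 4 → best response X.
Player 2 against W: payoffs 9, 5, 7, 3, 2 → best response b1.
Player 2 against X: payoffs 6, 5, 0, 4, 1 → best response b1.
Player 2 against Y: payoffs 6, 3, 2, 8, 7 → best response b4.
Player 2 against Z: payoffs 3, 7, 2, 5, 6 → best response b2.
Mutual best responses: (X, b1); (Y, b4); (Z, b2).

The pure Nash equilibria are (X, b1); (Y, b4); (Z, b2).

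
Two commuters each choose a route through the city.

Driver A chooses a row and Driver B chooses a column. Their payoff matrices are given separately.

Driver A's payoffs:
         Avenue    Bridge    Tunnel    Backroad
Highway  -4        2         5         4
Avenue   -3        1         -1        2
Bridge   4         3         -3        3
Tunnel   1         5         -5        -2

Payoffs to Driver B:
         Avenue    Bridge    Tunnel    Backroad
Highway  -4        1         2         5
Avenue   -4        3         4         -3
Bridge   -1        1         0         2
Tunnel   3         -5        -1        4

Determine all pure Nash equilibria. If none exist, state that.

Driver A against Avenue: payoffs -4, -3, 4, 1 → best response Bridge.
Driver A against Bridge: payoffs 2, 1, 3, 5 → best response Tunnel.
Driver A against Tunnel: payoffs 5, -1, -3, -5 → best response Highway.
Driver A against Backroad: payoffs 4, 2, 3, -2 → best response Highway.
Driver B against Highway: payoffs -4, 1, 2, 5 → best response Backroad.
Driver B against Avenue: payoffs -4, 3, 4, -3 → best response Tunnel.
Driver B against Bridge: payoffs -1, 1, 0, 2 → best response Backroad.
Driver B against Tunnel: payoffs 3, -5, -1, 4 → best response Backroad.
Mutual best responses: (Highway, Backroad).

(Highway, Backroad)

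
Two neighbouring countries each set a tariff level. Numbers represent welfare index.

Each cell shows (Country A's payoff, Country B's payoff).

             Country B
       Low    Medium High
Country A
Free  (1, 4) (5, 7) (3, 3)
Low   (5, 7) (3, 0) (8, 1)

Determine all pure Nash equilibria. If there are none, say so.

Country A against Low: payoffs 1, 5 → best response Low.
Country A against Medium: payoffs 5, 3 → best response Free.
Country A against High: payoffs 3, 8 → best response Low.
Country B against Free: payoffs 4, 7, 3 → best response Medium.
Country B against Low: payoffs 7, 0, 1 → best response Low.
Mutual best responses: (Free, Medium); (Low, Low).

(Free, Medium), (Low, Low)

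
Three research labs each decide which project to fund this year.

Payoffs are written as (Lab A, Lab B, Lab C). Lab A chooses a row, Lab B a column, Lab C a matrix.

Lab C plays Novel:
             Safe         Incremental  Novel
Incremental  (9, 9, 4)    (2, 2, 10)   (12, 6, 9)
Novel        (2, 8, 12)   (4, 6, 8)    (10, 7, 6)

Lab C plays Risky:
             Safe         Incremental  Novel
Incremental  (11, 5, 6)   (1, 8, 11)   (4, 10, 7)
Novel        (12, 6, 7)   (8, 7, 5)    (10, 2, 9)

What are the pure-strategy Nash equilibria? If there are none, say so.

Lab A against (Safe, Novel): payoffs 9, 2 → best response Incremental.
Lab A against (Safe, Risky): payoffs 11, 12 → best response Novel.
Lab A against (Incremental, Novel): payoffs 2, 4 → best response Novel.
Lab A against (Incremental, Risky): payoffs 1, 8 → best response Novel.
Lab A against (Novel, Novel): payoffs 12, 10 → best response Incremental.
Lab A against (Novel, Risky): payoffs 4, 10 → best response Novel.
Lab B against (Incremental, Novel): payoffs 9, 2, 6 → best response Safe.
Lab B against (Incremental, Risky): payoffs 5, 8, 10 → best response Novel.
Lab B against (Novel, Novel): payoffs 8, 6, 7 → best response Safe.
Lab B against (Novel, Risky): payoffs 6, 7, 2 → best response Incremental.
Lab C against (Incremental, Safe): payoffs 4, 6 → best response Risky.
Lab C against (Incremental, Incremental): payoffs 10, 11 → best response Risky.
Lab C against (Incremental, Novel): payoffs 9, 7 → best response Novel.
Lab C against (Novel, Safe): payoffs 12, 7 → best response Novel.
Lab C against (Novel, Incremental): payoffs 8, 5 → best response Novel.
Lab C against (Novel, Novel): payoffs 6, 9 → best response Risky.
No profile is a mutual best response for all players.

This game has no pure Nash equilibrium.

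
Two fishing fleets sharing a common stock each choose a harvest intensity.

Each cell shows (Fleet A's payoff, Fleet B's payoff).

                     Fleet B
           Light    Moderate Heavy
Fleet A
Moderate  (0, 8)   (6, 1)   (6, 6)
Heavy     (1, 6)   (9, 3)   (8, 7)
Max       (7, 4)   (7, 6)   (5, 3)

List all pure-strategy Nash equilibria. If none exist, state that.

The unique pure-strategy Nash equilibrium is (Heavy, Heavy).

Fleet A against Light: payoffs 0, 1, 7 → best response Max.
Fleet A against Moderate: payoffs 6, 9, 7 → best response Heavy.
Fleet A against Heavy: payoffs 6, 8, 5 → best response Heavy.
Fleet B against Moderate: payoffs 8, 1, 6 → best response Light.
Fleet B against Heavy: payoffs 6, 3, 7 → best response Heavy.
Fleet B against Max: payoffs 4, 6, 3 → best response Moderate.
Mutual best responses: (Heavy, Heavy).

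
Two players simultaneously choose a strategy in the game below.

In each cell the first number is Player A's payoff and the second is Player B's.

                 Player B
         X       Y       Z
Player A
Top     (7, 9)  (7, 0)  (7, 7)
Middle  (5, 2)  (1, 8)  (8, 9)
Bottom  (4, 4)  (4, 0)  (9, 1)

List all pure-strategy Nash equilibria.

Pure NE: (Top, X)

Player A against X: payoffs 7, 5, 4 → best response Top.
Player A against Y: payoffs 7, 1, 4 → best response Top.
Player A against Z: payoffs 7, 8, 9 → best response Bottom.
Player B against Top: payoffs 9, 0, 7 → best response X.
Player B against Middle: payoffs 2, 8, 9 → best response Z.
Player B against Bottom: payoffs 4, 0, 1 → best response X.
Mutual best responses: (Top, X).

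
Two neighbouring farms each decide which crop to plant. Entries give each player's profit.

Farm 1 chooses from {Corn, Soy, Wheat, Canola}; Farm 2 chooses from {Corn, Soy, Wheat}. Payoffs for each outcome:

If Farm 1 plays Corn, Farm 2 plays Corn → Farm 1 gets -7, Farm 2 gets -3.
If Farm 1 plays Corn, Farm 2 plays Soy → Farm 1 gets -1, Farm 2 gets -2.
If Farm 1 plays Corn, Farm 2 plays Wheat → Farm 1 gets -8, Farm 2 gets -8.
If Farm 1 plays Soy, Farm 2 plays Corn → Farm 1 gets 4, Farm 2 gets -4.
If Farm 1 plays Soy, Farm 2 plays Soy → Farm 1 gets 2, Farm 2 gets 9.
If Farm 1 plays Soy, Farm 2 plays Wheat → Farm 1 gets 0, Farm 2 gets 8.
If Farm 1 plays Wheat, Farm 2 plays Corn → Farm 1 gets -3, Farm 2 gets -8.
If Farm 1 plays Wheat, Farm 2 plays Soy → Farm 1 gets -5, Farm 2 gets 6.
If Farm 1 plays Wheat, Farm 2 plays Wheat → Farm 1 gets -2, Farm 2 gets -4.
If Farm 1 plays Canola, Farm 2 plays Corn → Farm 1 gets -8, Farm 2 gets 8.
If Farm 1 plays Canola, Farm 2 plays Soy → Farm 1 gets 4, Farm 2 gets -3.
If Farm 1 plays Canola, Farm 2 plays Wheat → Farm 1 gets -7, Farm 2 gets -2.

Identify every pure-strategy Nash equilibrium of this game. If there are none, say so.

There is no pure-strategy Nash equilibrium.

Farm 1 against Corn: payoffs -7, 4, -3, -8 → best response Soy.
Farm 1 against Soy: payoffs -1, 2, -5, 4 → best response Canola.
Farm 1 against Wheat: payoffs -8, 0, -2, -7 → best response Soy.
Farm 2 against Corn: payoffs -3, -2, -8 → best response Soy.
Farm 2 against Soy: payoffs -4, 9, 8 → best response Soy.
Farm 2 against Wheat: payoffs -8, 6, -4 → best response Soy.
Farm 2 against Canola: payoffs 8, -3, -2 → best response Corn.
No profile is a mutual best response for all players.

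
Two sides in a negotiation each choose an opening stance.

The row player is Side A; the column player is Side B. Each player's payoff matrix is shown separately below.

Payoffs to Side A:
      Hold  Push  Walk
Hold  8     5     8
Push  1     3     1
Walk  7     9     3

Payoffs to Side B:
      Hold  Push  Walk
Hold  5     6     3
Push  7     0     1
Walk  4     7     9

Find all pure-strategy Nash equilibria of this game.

Side A against Hold: payoffs 8, 1, 7 → best response Hold.
Side A against Push: payoffs 5, 3, 9 → best response Walk.
Side A against Walk: payoffs 8, 1, 3 → best response Hold.
Side B against Hold: payoffs 5, 6, 3 → best response Push.
Side B against Push: payoffs 7, 0, 1 → best response Hold.
Side B against Walk: payoffs 4, 7, 9 → best response Walk.
No profile is a mutual best response for all players.

There is no pure-strategy Nash equilibrium.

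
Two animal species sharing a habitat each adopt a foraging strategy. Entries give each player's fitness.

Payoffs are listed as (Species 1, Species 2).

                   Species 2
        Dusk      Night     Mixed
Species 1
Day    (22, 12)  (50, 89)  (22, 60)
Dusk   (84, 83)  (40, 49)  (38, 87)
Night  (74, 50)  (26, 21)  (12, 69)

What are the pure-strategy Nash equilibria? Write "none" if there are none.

(Day, Night), (Dusk, Mixed)

(Day, Dusk): Species 1 can switch to Dusk (22 → 84). Not NE.
(Day, Night): Species 1 gets 50, best alternative 40; Species 2 gets 89, best alternative 60. No profitable deviation — NE.
(Day, Mixed): Species 1 can switch to Dusk (22 → 38). Not NE.
(Dusk, Dusk): Species 2 can switch to Mixed (83 → 87). Not NE.
(Dusk, Night): Species 1 can switch to Day (40 → 50). Not NE.
(Dusk, Mixed): Species 1 gets 38, best alternative 22; Species 2 gets 87, best alternative 83. No profitable deviation — NE.
(Night, Dusk): Species 1 can switch to Dusk (74 → 84). Not NE.
(Night, Night): Species 1 can switch to Day (26 → 50). Not NE.
(Night, Mixed): Species 1 can switch to Day (12 → 22). Not NE.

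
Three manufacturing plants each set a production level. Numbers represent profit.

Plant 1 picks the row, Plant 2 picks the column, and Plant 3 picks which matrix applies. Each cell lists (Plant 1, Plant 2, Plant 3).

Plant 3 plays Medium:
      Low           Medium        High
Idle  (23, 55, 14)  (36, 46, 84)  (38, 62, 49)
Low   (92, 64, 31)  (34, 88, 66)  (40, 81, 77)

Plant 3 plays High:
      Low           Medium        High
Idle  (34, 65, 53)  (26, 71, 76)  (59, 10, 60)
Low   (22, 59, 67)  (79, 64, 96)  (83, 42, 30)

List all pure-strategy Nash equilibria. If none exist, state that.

Check each profile: it is a Nash equilibrium iff no player can strictly gain by switching unilaterally.
(Idle, Low, Medium): Plant 1 can switch to Low (23 → 92). Not NE.
(Idle, Low, High): Plant 2 can switch to Medium (65 → 71). Not NE.
(Idle, Medium, Medium): Plant 2 can switch to Low (46 → 55). Not NE.
(Idle, Medium, High): Plant 1 can switch to Low (26 → 79). Not NE.
(Idle, High, Medium): Plant 1 can switch to Low (38 → 40). Not NE.
(Idle, High, High): Plant 1 can switch to Low (59 → 83). Not NE.
(Low, Medium, High): Plant 1 gets 79, best alternative 26; Plant 2 gets 64, best alternative 59; Plant 3 gets 96, best alternative 66. No profitable deviation — NE.
(The remaining 5 profiles each have a profitable deviation by the same check.)

(Low, Medium, High)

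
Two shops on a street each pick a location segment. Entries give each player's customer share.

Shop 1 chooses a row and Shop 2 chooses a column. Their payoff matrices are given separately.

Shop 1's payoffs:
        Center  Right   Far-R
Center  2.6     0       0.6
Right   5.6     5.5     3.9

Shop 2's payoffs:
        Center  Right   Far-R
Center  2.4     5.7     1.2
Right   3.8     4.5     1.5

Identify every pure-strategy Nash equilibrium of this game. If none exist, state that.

(Center, Center): Shop 1 can switch to Right (2.6 → 5.6). Not NE.
(Center, Right): Shop 1 can switch to Right (0 → 5.5). Not NE.
(Center, Far-R): Shop 1 can switch to Right (0.6 → 3.9). Not NE.
(Right, Center): Shop 2 can switch to Right (3.8 → 4.5). Not NE.
(Right, Right): Shop 1 gets 5.5, best alternative 0; Shop 2 gets 4.5, best alternative 3.8. No profitable deviation — NE.
(Right, Far-R): Shop 2 can switch to Center (1.5 → 3.8). Not NE.

The unique pure-strategy Nash equilibrium is (Right, Right).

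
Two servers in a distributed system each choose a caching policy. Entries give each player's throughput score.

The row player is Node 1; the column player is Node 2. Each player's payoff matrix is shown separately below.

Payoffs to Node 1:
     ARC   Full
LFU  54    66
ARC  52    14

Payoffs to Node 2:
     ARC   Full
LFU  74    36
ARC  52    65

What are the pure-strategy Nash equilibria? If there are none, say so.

For each strategy profile, look for a profitable unilateral deviation.
(LFU, ARC): Node 1 gets 54, best alternative 52; Node 2 gets 74, best alternative 36. No profitable deviation — NE.
(LFU, Full): Node 2 can switch to ARC (36 → 74). Not NE.
(ARC, ARC): Node 1 can switch to LFU (52 → 54). Not NE.
(ARC, Full): Node 1 can switch to LFU (14 → 66). Not NE.

Pure NE: (LFU, ARC)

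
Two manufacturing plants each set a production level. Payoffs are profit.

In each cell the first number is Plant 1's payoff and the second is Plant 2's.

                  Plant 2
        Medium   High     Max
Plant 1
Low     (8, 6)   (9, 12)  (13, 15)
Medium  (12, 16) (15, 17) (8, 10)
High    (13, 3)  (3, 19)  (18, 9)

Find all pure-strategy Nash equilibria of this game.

For each player, find the best response to each opponent profile; mutual best responses are the pure NE.
Plant 1 against Medium: payoffs 8, 12, 13 → best response High.
Plant 1 against High: payoffs 9, 15, 3 → best response Medium.
Plant 1 against Max: payoffs 13, 8, 18 → best response High.
Plant 2 against Low: payoffs 6, 12, 15 → best response Max.
Plant 2 against Medium: payoffs 16, 17, 10 → best response High.
Plant 2 against High: payoffs 3, 19, 9 → best response High.
Mutual best responses: (Medium, High).

(Medium, High)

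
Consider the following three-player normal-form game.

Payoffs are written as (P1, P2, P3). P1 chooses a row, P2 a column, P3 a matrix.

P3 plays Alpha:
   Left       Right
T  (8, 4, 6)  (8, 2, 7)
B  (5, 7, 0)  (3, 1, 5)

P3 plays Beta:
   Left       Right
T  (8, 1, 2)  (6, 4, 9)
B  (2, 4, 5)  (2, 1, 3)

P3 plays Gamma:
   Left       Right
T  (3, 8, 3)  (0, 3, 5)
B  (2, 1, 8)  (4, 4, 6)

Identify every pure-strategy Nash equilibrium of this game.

For each player, find the best response to each opponent profile; mutual best responses are the pure NE.
P1 against (Left, Alpha): payoffs 8, 5 → best response T.
P1 against (Left, Beta): payoffs 8, 2 → best response T.
P1 against (Left, Gamma): payoffs 3, 2 → best response T.
P1 against (Right, Alpha): payoffs 8, 3 → best response T.
P1 against (Right, Beta): payoffs 6, 2 → best response T.
P1 against (Right, Gamma): payoffs 0, 4 → best response B.
P2 against (T, Alpha): payoffs 4, 2 → best response Left.
P2 against (T, Beta): payoffs 1, 4 → best response Right.
P2 against (T, Gamma): payoffs 8, 3 → best response Left.
P2 against (B, Alpha): payoffs 7, 1 → best response Left.
P2 against (B, Beta): payoffs 4, 1 → best response Left.
P2 against (B, Gamma): payoffs 1, 4 → best response Right.
P3 against (T, Left): payoffs 6, 2, 3 → best response Alpha.
P3 against (T, Right): payoffs 7, 9, 5 → best response Beta.
P3 against (B, Left): payoffs 0, 5, 8 → best response Gamma.
P3 against (B, Right): payoffs 5, 3, 6 → best response Gamma.
Mutual best responses: (T, Left, Alpha); (T, Right, Beta); (B, Right, Gamma).

The pure Nash equilibria are (T, Left, Alpha), (T, Right, Beta), (B, Right, Gamma).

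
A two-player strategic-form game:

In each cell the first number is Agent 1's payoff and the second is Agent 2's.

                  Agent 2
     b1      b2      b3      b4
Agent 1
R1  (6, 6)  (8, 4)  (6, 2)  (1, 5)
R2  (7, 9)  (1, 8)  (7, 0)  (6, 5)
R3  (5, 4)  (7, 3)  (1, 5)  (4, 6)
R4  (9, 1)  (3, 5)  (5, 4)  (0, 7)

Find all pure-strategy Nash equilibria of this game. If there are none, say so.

This game has no pure Nash equilibrium.

Agent 1 against b1: payoffs 6, 7, 5, 9 → best response R4.
Agent 1 against b2: payoffs 8, 1, 7, 3 → best response R1.
Agent 1 against b3: payoffs 6, 7, 1, 5 → best response R2.
Agent 1 against b4: payoffs 1, 6, 4, 0 → best response R2.
Agent 2 against R1: payoffs 6, 4, 2, 5 → best response b1.
Agent 2 against R2: payoffs 9, 8, 0, 5 → best response b1.
Agent 2 against R3: payoffs 4, 3, 5, 6 → best response b4.
Agent 2 against R4: payoffs 1, 5, 4, 7 → best response b4.
No profile is a mutual best response for all players.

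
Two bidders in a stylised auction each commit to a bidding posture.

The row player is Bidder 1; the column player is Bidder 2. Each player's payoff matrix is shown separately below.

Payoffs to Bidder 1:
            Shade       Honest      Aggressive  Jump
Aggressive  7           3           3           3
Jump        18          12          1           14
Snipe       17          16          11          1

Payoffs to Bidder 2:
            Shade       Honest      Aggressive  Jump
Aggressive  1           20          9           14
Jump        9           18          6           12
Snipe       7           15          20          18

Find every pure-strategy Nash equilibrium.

(Snipe, Aggressive)

Bidder 1 against Shade: payoffs 7, 18, 17 → best response Jump.
Bidder 1 against Honest: payoffs 3, 12, 16 → best response Snipe.
Bidder 1 against Aggressive: payoffs 3, 1, 11 → best response Snipe.
Bidder 1 against Jump: payoffs 3, 14, 1 → best response Jump.
Bidder 2 against Aggressive: payoffs 1, 20, 9, 14 → best response Honest.
Bidder 2 against Jump: payoffs 9, 18, 6, 12 → best response Honest.
Bidder 2 against Snipe: payoffs 7, 15, 20, 18 → best response Aggressive.
Mutual best responses: (Snipe, Aggressive).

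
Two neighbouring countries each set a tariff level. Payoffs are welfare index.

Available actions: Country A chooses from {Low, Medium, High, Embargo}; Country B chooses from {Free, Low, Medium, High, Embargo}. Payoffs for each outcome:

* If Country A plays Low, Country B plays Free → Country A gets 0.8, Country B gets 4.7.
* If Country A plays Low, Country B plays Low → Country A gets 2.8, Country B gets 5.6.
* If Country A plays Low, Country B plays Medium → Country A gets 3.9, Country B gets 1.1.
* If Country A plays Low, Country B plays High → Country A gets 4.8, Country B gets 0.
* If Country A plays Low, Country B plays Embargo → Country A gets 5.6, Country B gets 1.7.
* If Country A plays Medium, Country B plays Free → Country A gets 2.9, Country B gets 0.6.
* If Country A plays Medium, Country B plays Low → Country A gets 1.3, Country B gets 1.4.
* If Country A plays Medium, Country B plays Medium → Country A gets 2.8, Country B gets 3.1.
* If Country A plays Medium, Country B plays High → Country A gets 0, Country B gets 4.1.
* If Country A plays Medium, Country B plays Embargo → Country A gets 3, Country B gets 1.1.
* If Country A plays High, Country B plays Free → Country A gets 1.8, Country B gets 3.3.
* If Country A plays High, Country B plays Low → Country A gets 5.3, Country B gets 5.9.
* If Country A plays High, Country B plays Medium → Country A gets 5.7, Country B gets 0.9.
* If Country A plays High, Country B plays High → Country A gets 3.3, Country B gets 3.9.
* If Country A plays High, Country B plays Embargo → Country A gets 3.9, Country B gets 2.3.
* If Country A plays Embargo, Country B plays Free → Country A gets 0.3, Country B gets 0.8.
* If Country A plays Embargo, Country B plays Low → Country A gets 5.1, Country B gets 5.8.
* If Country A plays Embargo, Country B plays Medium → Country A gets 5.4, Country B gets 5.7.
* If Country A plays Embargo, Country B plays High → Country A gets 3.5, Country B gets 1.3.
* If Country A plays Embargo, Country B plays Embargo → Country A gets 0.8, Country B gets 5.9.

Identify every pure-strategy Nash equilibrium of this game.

(High, Low)

Country A against Free: payoffs 0.8, 2.9, 1.8, 0.3 → best response Medium.
Country A against Low: payoffs 2.8, 1.3, 5.3, 5.1 → best response High.
Country A against Medium: payoffs 3.9, 2.8, 5.7, 5.4 → best response High.
Country A against High: payoffs 4.8, 0, 3.3, 3.5 → best response Low.
Country A against Embargo: payoffs 5.6, 3, 3.9, 0.8 → best response Low.
Country B against Low: payoffs 4.7, 5.6, 1.1, 0, 1.7 → best response Low.
Country B against Medium: payoffs 0.6, 1.4, 3.1, 4.1, 1.1 → best response High.
Country B against High: payoffs 3.3, 5.9, 0.9, 3.9, 2.3 → best response Low.
Country B against Embargo: payoffs 0.8, 5.8, 5.7, 1.3, 5.9 → best response Embargo.
Mutual best responses: (High, Low).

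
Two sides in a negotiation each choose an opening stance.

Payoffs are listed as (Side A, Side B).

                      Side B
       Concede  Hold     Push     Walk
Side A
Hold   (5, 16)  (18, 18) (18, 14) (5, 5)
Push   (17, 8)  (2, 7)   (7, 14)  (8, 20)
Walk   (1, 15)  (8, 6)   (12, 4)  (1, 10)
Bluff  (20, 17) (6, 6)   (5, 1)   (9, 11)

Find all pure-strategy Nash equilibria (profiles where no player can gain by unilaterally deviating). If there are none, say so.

(Hold, Concede): Side A can switch to Push (5 → 17). Not NE.
(Hold, Hold): Side A gets 18, best alternative 8; Side B gets 18, best alternative 16. No profitable deviation — NE.
(Hold, Push): Side B can switch to Concede (14 → 16). Not NE.
(Hold, Walk): Side A can switch to Push (5 → 8). Not NE.
(Push, Concede): Side A can switch to Bluff (17 → 20). Not NE.
(Push, Hold): Side A can switch to Hold (2 → 18). Not NE.
(Push, Push): Side A can switch to Hold (7 → 18). Not NE.
(Push, Walk): Side A can switch to Bluff (8 → 9). Not NE.
(Walk, Concede): Side A can switch to Hold (1 → 5). Not NE.
(Walk, Hold): Side A can switch to Hold (8 → 18). Not NE.
(Walk, Push): Side A can switch to Hold (12 → 18). Not NE.
(Walk, Walk): Side A can switch to Hold (1 → 5). Not NE.
(Bluff, Concede): Side A gets 20, best alternative 17; Side B gets 17, best alternative 11. No profitable deviation — NE.
(Bluff, Hold): Side A can switch to Hold (6 → 18). Not NE.
(The remaining 2 profiles each have a profitable deviation by the same check.)

(Hold, Hold); (Bluff, Concede)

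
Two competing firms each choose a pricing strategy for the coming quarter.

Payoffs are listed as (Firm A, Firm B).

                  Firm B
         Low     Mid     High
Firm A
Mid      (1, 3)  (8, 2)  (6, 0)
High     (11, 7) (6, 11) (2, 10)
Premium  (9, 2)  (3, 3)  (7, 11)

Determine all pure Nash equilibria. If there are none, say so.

The unique pure-strategy Nash equilibrium is (Premium, High).

(Mid, Low): Firm A can switch to High (1 → 11). Not NE.
(Mid, Mid): Firm B can switch to Low (2 → 3). Not NE.
(Mid, High): Firm A can switch to Premium (6 → 7). Not NE.
(High, Low): Firm B can switch to Mid (7 → 11). Not NE.
(High, Mid): Firm A can switch to Mid (6 → 8). Not NE.
(High, High): Firm A can switch to Mid (2 → 6). Not NE.
(Premium, Low): Firm A can switch to High (9 → 11). Not NE.
(Premium, Mid): Firm A can switch to Mid (3 → 8). Not NE.
(Premium, High): Firm A gets 7, best alternative 6; Firm B gets 11, best alternative 3. No profitable deviation — NE.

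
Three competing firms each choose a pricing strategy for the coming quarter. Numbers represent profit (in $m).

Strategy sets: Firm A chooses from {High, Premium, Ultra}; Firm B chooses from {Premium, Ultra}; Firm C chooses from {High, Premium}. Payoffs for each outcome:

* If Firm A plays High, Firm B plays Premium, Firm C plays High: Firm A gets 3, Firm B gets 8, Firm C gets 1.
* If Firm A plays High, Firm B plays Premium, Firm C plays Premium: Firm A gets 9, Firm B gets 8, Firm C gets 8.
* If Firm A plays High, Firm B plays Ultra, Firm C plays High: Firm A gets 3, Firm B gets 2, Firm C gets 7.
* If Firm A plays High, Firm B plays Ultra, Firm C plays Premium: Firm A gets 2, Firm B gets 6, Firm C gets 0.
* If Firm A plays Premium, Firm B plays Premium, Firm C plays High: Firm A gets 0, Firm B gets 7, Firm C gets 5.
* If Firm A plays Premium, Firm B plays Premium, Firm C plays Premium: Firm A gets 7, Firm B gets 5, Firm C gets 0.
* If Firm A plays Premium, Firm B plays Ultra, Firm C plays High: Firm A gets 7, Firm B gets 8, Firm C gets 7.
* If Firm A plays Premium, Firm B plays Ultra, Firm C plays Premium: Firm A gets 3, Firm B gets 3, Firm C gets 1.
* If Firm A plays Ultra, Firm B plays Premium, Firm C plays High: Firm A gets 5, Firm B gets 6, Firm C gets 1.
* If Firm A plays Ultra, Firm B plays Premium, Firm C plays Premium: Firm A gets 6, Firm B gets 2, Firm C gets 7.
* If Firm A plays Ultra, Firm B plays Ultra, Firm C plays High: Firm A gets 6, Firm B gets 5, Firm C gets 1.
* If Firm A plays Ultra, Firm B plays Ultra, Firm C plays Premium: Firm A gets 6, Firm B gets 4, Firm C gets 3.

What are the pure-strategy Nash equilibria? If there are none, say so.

Pure-strategy Nash equilibria: (High, Premium, Premium), (Premium, Ultra, High), (Ultra, Ultra, Premium)

(High, Premium, High): Firm A can switch to Ultra (3 → 5). Not NE.
(High, Premium, Premium): Firm A gets 9, best alternative 7; Firm B gets 8, best alternative 6; Firm C gets 8, best alternative 1. No profitable deviation — NE.
(High, Ultra, High): Firm A can switch to Premium (3 → 7). Not NE.
(High, Ultra, Premium): Firm A can switch to Premium (2 → 3). Not NE.
(Premium, Premium, High): Firm A can switch to High (0 → 3). Not NE.
(Premium, Premium, Premium): Firm A can switch to High (7 → 9). Not NE.
(Premium, Ultra, High): Firm A gets 7, best alternative 6; Firm B gets 8, best alternative 7; Firm C gets 7, best alternative 1. No profitable deviation — NE.
(Premium, Ultra, Premium): Firm A can switch to Ultra (3 → 6). Not NE.
(Ultra, Premium, High): Firm C can switch to Premium (1 → 7). Not NE.
(Ultra, Premium, Premium): Firm A can switch to High (6 → 9). Not NE.
(Ultra, Ultra, High): Firm A can switch to Premium (6 → 7). Not NE.
(Ultra, Ultra, Premium): Firm A gets 6, best alternative 3; Firm B gets 4, best alternative 2; Firm C gets 3, best alternative 1. No profitable deviation — NE.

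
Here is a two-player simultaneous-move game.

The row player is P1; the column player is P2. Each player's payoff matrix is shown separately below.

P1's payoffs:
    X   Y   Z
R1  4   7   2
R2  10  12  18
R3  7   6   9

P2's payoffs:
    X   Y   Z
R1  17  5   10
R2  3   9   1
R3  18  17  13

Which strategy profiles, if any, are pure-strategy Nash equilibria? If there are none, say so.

(R2, Y)

For each player, find the best response to each opponent profile; mutual best responses are the pure NE.
P1 against X: payoffs 4, 10, 7 → best response R2.
P1 against Y: payoffs 7, 12, 6 → best response R2.
P1 against Z: payoffs 2, 18, 9 → best response R2.
P2 against R1: payoffs 17, 5, 10 → best response X.
P2 against R2: payoffs 3, 9, 1 → best response Y.
P2 against R3: payoffs 18, 17, 13 → best response X.
Mutual best responses: (R2, Y).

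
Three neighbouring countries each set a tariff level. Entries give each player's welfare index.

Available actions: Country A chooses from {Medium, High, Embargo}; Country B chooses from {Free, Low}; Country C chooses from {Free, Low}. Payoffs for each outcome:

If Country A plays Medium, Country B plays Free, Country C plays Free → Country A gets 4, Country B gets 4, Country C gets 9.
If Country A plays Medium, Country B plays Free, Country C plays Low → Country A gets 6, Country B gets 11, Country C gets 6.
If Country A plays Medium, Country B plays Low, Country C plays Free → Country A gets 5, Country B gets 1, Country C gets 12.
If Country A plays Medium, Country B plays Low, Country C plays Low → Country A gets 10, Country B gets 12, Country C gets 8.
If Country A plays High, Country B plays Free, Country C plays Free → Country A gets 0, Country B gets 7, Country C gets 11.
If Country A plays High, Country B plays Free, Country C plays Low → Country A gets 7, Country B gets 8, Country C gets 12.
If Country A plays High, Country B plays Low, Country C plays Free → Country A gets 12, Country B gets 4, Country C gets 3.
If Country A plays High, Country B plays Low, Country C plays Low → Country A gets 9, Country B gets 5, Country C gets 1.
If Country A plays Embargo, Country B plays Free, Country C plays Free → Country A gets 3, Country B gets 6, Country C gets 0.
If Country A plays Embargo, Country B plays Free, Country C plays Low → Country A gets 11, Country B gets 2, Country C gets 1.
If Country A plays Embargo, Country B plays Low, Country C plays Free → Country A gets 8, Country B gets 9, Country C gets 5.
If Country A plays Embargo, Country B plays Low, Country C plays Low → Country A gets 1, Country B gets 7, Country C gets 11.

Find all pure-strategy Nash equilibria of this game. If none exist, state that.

The unique pure-strategy Nash equilibrium is (Medium, Free, Free).

Mark each player's best response to every combination of opponents' strategies; a profile where every player is best-responding is a pure Nash equilibrium.
Country A against (Free, Free): payoffs 4, 0, 3 → best response Medium.
Country A against (Free, Low): payoffs 6, 7, 11 → best response Embargo.
Country A against (Low, Free): payoffs 5, 12, 8 → best response High.
Country A against (Low, Low): payoffs 10, 9, 1 → best response Medium.
Country B against (Medium, Free): payoffs 4, 1 → best response Free.
Country B against (Medium, Low): payoffs 11, 12 → best response Low.
Country B against (High, Free): payoffs 7, 4 → best response Free.
Country B against (High, Low): payoffs 8, 5 → best response Free.
Country B against (Embargo, Free): payoffs 6, 9 → best response Low.
Country B against (Embargo, Low): payoffs 2, 7 → best response Low.
Country C against (Medium, Free): payoffs 9, 6 → best response Free.
Country C against (Medium, Low): payoffs 12, 8 → best response Free.
Country C against (High, Free): payoffs 11, 12 → best response Low.
Country C against (High, Low): payoffs 3, 1 → best response Free.
Country C against (Embargo, Free): payoffs 0, 1 → best response Low.
Country C against (Embargo, Low): payoffs 5, 11 → best response Low.
Mutual best responses: (Medium, Free, Free).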